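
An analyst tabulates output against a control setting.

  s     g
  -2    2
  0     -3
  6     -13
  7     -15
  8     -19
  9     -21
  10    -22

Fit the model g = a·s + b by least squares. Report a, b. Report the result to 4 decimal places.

a = -1.9888, b = -2.2036

AᵀA·[a, b]ᵀ = Aᵀg reads: 334·a + 38·b = -748;  38·a + 7·b = -91.
Eliminating b: 7·(row 1) − 38·(row 2) gives 894·a = 7·(-748) − 38·(-91) = -1778, so a = -889/447.
Then b = ((-91) − 38·(-889/447))/7 = -985/447.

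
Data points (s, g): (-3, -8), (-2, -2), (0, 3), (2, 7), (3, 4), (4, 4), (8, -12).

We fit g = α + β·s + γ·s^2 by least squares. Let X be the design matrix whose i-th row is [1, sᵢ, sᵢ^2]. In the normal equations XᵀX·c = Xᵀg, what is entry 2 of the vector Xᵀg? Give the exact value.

-26

Entry 2 ↔ basis s, so (Xᵀg)_{2} = Σᵢ (s)·gᵢ = (-3)·(-8) + (-2)·(-2) + (0)·(3) + (2)·(7) + (3)·(4) + (4)·(4) + (8)·(-12) = -26.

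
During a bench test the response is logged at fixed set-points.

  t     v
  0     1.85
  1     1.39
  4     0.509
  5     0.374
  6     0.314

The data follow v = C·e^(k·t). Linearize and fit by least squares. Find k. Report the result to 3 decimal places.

Linearized form: ln v = k·t + ln C. From the 5 transformed points,
Σt = 16.0000, Σ(t)² = 78.0000, Σln v = -1.8727, Σt·ln v = -14.2396.
Normal system: [[78.0000, 16.0000]; [16.0000, 5]]·[k, ln C]ᵀ = [-14.2396, -1.8727]ᵀ.
Δ = 78.0000·5 − (16.0000)² = 134.0000; k = (-14.2396·5 − 16.0000·-1.8727)/134.0000 = -0.30772, ln C = (78.0000·-1.8727 − 16.0000·-14.2396)/134.0000 = 0.61018.

k = -0.308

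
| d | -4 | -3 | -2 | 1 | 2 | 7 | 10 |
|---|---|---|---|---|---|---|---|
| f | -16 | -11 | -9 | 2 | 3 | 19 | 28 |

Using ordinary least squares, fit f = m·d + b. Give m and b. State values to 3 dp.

The normal equations are: 183·m + 11·b = 536;  11·m + 7·b = 16.
Determinant 183·7 − 11² = 1160.
m = (536·7 − 11·16)/1160 = 447/145; b = (183·16 − 11·536)/1160 = -371/145.

m = 3.083, b = -2.559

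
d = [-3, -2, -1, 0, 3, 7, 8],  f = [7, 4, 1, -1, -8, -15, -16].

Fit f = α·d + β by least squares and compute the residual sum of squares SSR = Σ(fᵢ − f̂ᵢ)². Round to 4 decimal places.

SSR = 5.1399

The normal equations are: 136·α + 12·β = -287;  12·α + 7·β = -28.
(Σd·d = 136, Σd = 12, Σ1 = 7, Σd·f = -287, Σf = -28.)
Eliminating β: 7·(row 1) − 12·(row 2) gives 808·α = 7·(-287) − 12·(-28) = -1673, so α = -1673/808.
Then β = ((-28) − 12·(-1673/808))/7 = -91/202.
Residuals: 1001/808, 125/404, -501/808, -111/202, -1081/808, -45/808, 205/202; SSR = 4153/808.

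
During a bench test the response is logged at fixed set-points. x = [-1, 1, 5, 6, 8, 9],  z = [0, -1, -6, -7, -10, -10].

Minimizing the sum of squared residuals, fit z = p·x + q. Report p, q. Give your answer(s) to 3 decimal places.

p = -1.091, q = -0.578

With design matrix M, MᵀM = [[208, 28]; [28, 6]] and Mᵀz = [-243, -34]ᵀ.
Determinant 208·6 − 28² = 464.
p = ((-243)·6 − 28·(-34))/464 = -253/232; q = (208·(-34) − 28·(-243))/464 = -67/116.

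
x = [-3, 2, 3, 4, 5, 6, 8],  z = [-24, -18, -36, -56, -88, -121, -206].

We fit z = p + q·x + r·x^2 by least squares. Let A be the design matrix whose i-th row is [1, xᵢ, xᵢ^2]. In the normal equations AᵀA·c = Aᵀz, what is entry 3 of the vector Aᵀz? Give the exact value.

-21248

Entry 3 ↔ basis x^2, so (Aᵀz)_{3} = Σᵢ (x^2)·zᵢ = (9)·(-24) + (4)·(-18) + (9)·(-36) + (16)·(-56) + (25)·(-88) + (36)·(-121) + (64)·(-206) = -21248.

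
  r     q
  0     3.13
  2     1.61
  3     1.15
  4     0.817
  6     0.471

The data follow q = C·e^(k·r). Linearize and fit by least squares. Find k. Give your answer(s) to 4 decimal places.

k = -0.3180

Let Y = ln q. Fitting Y = k·r + ln C by least squares:
Σr = 15.0000, Σ(r)² = 65.0000, Σln q = 0.8020, Σr·ln q = -3.9541.
Equations: 65.0000·k + 15.0000·ln C = -3.9541;  15.0000·k + 5·ln C = 0.8020.
Solving (det = 100.0000): k = -0.31801, ln C = 1.11442.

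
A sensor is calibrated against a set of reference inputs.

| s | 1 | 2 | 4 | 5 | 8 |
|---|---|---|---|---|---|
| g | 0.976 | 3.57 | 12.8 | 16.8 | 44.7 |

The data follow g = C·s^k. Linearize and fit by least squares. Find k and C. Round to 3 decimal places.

With ln gᵢ as the transformed response and ln sᵢ as the regressor:
Sums: Σln s = 5.7683, Σ(ln s)² = 9.3166, Σln g = 10.4191, Σln s·ln g = 16.8590.
Normal system: [[9.3166, 5.7683]; [5.7683, 5]]·[k, ln C]ᵀ = [16.8590, 10.4191]ᵀ.
Δ = 9.3166·5 − (5.7683)² = 13.3096; k = (16.8590·5 − 5.7683·10.4191)/13.3096 = 1.81782, ln C = (9.3166·10.4191 − 5.7683·16.8590)/13.3096 = -0.01334, so C = exp(-0.01334) = 0.98675.

k = 1.818, C = 0.987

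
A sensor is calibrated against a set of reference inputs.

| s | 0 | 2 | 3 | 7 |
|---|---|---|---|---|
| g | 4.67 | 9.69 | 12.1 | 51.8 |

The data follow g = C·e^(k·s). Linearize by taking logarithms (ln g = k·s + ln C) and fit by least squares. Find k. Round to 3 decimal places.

Let Y = ln g. Fitting Y = k·s + ln C by least squares:
Σs = 12.0000, Σ(s)² = 62.0000, Σln g = 10.2528, Σs·ln g = 39.6535.
Equations: 62.0000·k + 12.0000·ln C = 39.6535;  12.0000·k + 4·ln C = 10.2528.
Δ = 62.0000·4 − (12.0000)² = 104.0000; k = (39.6535·4 − 12.0000·10.2528)/104.0000 = 0.34211, ln C = (62.0000·10.2528 − 12.0000·39.6535)/104.0000 = 1.53687.

k = 0.342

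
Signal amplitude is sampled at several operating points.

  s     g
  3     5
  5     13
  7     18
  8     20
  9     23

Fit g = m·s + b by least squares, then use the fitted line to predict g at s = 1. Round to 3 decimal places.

ĝ = 0.112

With design matrix X, XᵀX = [[228, 32]; [32, 5]] and Xᵀg = [573, 79]ᵀ.
Determinant 228·5 − 32² = 116.
m = (573·5 − 32·79)/116 = 337/116; b = (228·79 − 32·573)/116 = -81/29.
At s = 1: ĝ = (337/116)·(1) + (-81/29)·(1) = 13/116.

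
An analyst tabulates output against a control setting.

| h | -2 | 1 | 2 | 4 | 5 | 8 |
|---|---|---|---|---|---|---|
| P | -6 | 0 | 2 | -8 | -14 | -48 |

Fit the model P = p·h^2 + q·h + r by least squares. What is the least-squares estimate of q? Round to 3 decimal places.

The normal equations are: 5010·p + 702·q + 114·r = -3566;  702·p + 114·q + 18·r = -470;  114·p + 18·q + 6·r = -74.
(Σh^2·h^2 = 5010, Σh^2·h = 702, Σh^2 = 114, Σh·h = 114, Σh = 18, Σ1 = 6, Σh^2·P = -3566, Σh·P = -470, ΣP = -74.)
Solving the 3×3 system (Gaussian elimination) gives p = -56/57, q = 502/285, r = 299/285.

q = 1.761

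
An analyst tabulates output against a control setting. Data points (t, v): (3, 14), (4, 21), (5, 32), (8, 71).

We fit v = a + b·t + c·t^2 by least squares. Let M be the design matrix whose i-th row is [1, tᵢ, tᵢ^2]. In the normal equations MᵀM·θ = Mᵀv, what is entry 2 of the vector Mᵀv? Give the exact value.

854

Entry 2 ↔ basis t, so (Mᵀv)_{2} = Σᵢ (t)·vᵢ = (3)·(14) + (4)·(21) + (5)·(32) + (8)·(71) = 854.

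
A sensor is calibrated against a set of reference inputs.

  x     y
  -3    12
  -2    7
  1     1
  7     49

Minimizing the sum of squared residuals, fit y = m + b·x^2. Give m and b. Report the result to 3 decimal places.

With design matrix M, MᵀM = [[4, 63]; [63, 2499]] and Mᵀy = [69, 2538]ᵀ.
Δ = 4·2499 − 63² = 6027.
m = (69·2499 − 63·2538)/6027 = 597/287; b = (4·2538 − 63·69)/6027 = 1935/2009.

m = 2.080, b = 0.963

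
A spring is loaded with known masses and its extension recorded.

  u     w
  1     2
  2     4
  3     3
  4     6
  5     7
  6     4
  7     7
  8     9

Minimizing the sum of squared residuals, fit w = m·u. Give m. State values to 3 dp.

The normal system XᵀX·[m]ᵀ = Xᵀw is [[204]]·[m]ᵀ = [223]ᵀ.
m = 223/204 = 1.09314.

m = 1.093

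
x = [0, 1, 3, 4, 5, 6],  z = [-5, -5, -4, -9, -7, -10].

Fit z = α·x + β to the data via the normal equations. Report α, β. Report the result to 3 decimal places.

α = -0.795, β = -4.149

Setting ∂/∂α … = 0 gives: 87·α + 19·β = -148;  19·α + 6·β = -40.
(Σx·x = 87, Σx = 19, Σ1 = 6, Σx·z = -148, Σz = -40.)
Determinant 87·6 − 19² = 161.
α = ((-148)·6 − 19·(-40))/161 = -128/161; β = (87·(-40) − 19·(-148))/161 = -668/161.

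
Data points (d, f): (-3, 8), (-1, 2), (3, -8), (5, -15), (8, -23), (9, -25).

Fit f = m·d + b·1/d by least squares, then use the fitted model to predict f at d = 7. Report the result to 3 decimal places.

Entries of MᵀM: Σd·d = 189, Σd·1/d = 6, Σ1/d·1/d = 167209/129600.
For Mᵀf: Σd·f = -534, Σ1/d·f = -1151/72.
Normal equations: [[189, 6]; [6, 167209/129600]]·[m, b]ᵀ = [-534, -1151/72]ᵀ.
Eliminating b: (167209/129600)·(row 1) − 6·(row 2) gives (997663/4800)·m = (167209/129600)·(-534) − 6·(-1151/72) = -12809801/21600, so m = -25619602/8978967.
Then b = ((-1151/72) − 6·(-25619602/8978967))/(167209/129600) = 876600/997663.
At d = 7: f̂ = (-25619602/8978967)·(7) + (876600/997663)·(1/7) = -1247471098/62852769.

f̂ = -19.848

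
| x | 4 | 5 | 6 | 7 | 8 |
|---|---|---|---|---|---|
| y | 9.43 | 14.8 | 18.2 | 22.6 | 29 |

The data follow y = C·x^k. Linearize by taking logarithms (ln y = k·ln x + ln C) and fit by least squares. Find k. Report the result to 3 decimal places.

With ln yᵢ as the transformed response and ln xᵢ as the regressor:
Σln x = 8.8128, Σ(ln x)² = 15.8331, Σln y = 14.3252, Σln x·ln y = 25.7155.
Normal system: [[15.8331, 8.8128]; [8.8128, 5]]·[k, ln C]ᵀ = [25.7155, 14.3252]ᵀ.
Δ = 15.8331·5 − (8.8128)² = 1.4995; k = (25.7155·5 − 8.8128·14.3252)/1.4995 = 1.55515, ln C = (15.8331·14.3252 − 8.8128·25.7155)/1.4995 = 0.12398.

k = 1.555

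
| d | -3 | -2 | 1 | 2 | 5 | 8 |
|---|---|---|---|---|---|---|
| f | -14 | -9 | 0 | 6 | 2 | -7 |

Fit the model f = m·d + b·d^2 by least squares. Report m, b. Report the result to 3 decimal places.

m = 3.147, b = -0.509

Sums needed: Σd·d = 107, Σd·d^2 = 611, Σd^2·d^2 = 4835.
For Xᵀf: Σd·f = 26, Σd^2·f = -536.
Eliminating b: 4835·(row 1) − 611·(row 2) gives 144024·m = 4835·26 − 611·(-536) = 453206, so m = 226603/72012.
Then b = ((-536) − 611·(226603/72012))/4835 = -36619/72012.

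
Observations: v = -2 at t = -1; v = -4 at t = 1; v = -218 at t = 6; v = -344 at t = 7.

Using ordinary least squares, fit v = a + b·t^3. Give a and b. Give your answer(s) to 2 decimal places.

Setting ∂/∂a … = 0 gives: 4·a + 559·b = -568;  559·a + 164307·b = -165082.
(Σ1 = 4, Σt^3 = 559, Σt^3·t^3 = 164307, Σv = -568, Σt^3·v = -165082.)
Determinant 4·164307 − 559² = 344747.
a = ((-568)·164307 − 559·(-165082))/344747 = -80426/26519; b = (4·(-165082) − 559·(-568))/344747 = -342816/344747.

a = -3.03, b = -0.99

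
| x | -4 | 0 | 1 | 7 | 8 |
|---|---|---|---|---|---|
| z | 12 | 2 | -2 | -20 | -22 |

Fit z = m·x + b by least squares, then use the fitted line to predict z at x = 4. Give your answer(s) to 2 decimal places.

ẑ = -10.65

Forming AᵀA = [[130, 12]; [12, 5]] and Aᵀz = [-366, -30]ᵀ gives AᵀA·[m, b]ᵀ = Aᵀz.
det = 130·5 − 12² = 506.
m = ((-366)·5 − 12·(-30))/506 = -735/253; b = (130·(-30) − 12·(-366))/506 = 246/253.
At x = 4: ẑ = (-735/253)·(4) + (246/253)·(1) = -2694/253.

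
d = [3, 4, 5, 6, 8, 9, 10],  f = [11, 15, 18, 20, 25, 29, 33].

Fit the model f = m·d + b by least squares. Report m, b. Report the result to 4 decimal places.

m = 2.9555, b = 2.5719

Sums needed: Σd·d = 331, Σd = 45, Σ1 = 7.
Right-hand side: Σd·f = 1094, Σf = 151.
Normal equations: [[331, 45]; [45, 7]]·[m, b]ᵀ = [1094, 151]ᵀ.
Determinant 331·7 − 45² = 292.
m = (1094·7 − 45·151)/292 = 863/292; b = (331·151 − 45·1094)/292 = 751/292.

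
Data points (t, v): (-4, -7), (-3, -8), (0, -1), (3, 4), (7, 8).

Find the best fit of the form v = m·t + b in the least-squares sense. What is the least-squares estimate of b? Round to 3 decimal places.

b = -1.704

Setting ∂/∂m … = 0 gives: 83·m + 3·b = 120;  3·m + 5·b = -4.
(Σt·t = 83, Σt = 3, Σ1 = 5, Σt·v = 120, Σv = -4.)
Eliminating b: 5·(row 1) − 3·(row 2) gives 406·m = 5·120 − 3·(-4) = 612, so m = 306/203.
Then b = ((-4) − 3·(306/203))/5 = -346/203.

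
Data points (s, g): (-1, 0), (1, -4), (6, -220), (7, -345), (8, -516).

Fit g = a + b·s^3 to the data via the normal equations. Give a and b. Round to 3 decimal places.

a = -2.146, b = -1.003

From the data, Σ1 = 5, Σs^3 = 1071, Σs^3·s^3 = 426451.
For Xᵀg: Σg = -1085, Σs^3·g = -430051.
So XᵀX·[a, b]ᵀ = Xᵀg: [[5, 1071]; [1071, 426451]]·[a, b]ᵀ = [-1085, -430051]ᵀ.
Δ = 5·426451 − 1071² = 985214.
a = ((-1085)·426451 − 1071·(-430051))/985214 = -1057357/492607; b = (5·(-430051) − 1071·(-1085))/985214 = -494110/492607.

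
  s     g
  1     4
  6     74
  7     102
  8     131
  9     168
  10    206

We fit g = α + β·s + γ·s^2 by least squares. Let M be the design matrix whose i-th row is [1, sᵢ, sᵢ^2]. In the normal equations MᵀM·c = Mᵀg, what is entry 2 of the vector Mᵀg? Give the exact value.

5782

Entry 2 ↔ basis s, so (Mᵀg)_{2} = Σᵢ (s)·gᵢ = (1)·(4) + (6)·(74) + (7)·(102) + (8)·(131) + (9)·(168) + (10)·(206) = 5782.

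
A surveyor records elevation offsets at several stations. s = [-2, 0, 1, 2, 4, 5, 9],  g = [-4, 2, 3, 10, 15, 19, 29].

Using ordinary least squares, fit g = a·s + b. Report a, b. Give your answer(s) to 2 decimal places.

Normal-equation sums: Σs·s = 131, Σs = 19, Σ1 = 7.
Moment sums: Σs·g = 447, Σg = 74.
Eliminating b: 7·(row 1) − 19·(row 2) gives 556·a = 7·447 − 19·74 = 1723, so a = 1723/556.
Then b = (74 − 19·(1723/556))/7 = 1201/556.

a = 3.10, b = 2.16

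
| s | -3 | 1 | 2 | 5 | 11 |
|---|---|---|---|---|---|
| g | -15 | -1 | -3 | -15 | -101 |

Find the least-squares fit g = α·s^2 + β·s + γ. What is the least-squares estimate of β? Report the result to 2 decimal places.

β = 1.81

Compute the Gram sums: Σs^2·s^2 = 15364, Σs^2·s = 1438, Σs^2 = 160, Σs·s = 160, Σs = 16, Σ1 = 5.
For Aᵀg: Σs^2·g = -12744, Σs·g = -1148, Σg = -135.
Normal equations: [[15364, 1438, 160]; [1438, 160, 16]; [160, 16, 5]]·[α, β, γ]ᵀ = [-12744, -1148, -135]ᵀ.
Inverting the 3×3 Gram matrix, [α, β, γ]ᵀ = [-316894/321339, 582400/321339, -133075/107113]ᵀ.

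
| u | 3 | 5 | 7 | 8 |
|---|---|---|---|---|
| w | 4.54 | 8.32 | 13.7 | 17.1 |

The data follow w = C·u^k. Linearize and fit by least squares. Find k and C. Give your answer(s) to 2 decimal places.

k = 1.34, C = 1.01

With ln wᵢ as the transformed response and ln uᵢ as the regressor:
XᵀX = [[11.9079, 6.7334]; [6.7334, 4]], rhs = [16.0689, 9.0881]ᵀ  (here Σln u = 6.7334, Σ(ln u)² = 11.9079, Σln w = 9.0881, Σln u·ln w = 16.0689).
Solving (det = 2.2928): k = 1.34418, ln C = 0.00929, so C = exp(0.00929) = 1.00933.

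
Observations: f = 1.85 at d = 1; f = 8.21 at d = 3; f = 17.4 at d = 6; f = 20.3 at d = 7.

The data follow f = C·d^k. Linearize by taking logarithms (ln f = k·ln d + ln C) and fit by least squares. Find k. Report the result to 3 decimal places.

With ln fᵢ as the transformed response and ln dᵢ as the regressor:
Over the data: Σln d = 4.8363, Σ(ln d)² = 8.2039, Σln f = 8.5876, Σln d·ln f = 13.2895.
Normal system: [[8.2039, 4.8363]; [4.8363, 4]]·[k, ln C]ᵀ = [13.2895, 8.5876]ᵀ.
Slope k = (n·Σln d·ln f − Σln d·Σln f)/(n·Σ(ln d)² − (Σln d)²) = (4·13.2895 − 4.8363·8.5876)/9.4260 = 1.23336; ln C = (Σln f − k·Σln d)/n = 0.65569.

k = 1.233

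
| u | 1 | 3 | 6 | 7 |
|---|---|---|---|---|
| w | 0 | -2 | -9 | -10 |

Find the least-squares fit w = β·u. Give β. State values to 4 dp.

Forming MᵀM = [[95]] and Mᵀw = [-130]ᵀ gives MᵀM·[β]ᵀ = Mᵀw.
Hence β = -130 / 95 ≈ -1.36842.

β = -1.3684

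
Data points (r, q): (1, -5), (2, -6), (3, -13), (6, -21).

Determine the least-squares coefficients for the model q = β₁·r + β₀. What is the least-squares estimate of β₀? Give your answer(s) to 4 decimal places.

Sums needed: Σr·r = 50, Σr = 12, Σ1 = 4.
Moment sums: Σr·q = -182, Σq = -45.
So AᵀA·[β₁, β₀]ᵀ = Aᵀq: [[50, 12]; [12, 4]]·[β₁, β₀]ᵀ = [-182, -45]ᵀ.
Determinant 50·4 − 12² = 56.
β₁ = ((-182)·4 − 12·(-45))/56 = -47/14; β₀ = (50·(-45) − 12·(-182))/56 = -33/28.

β₀ = -1.1786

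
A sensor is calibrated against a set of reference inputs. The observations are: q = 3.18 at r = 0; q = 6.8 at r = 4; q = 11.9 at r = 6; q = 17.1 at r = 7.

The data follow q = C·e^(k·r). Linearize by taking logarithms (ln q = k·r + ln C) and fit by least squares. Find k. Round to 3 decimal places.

k = 0.235

Taking logs, ln q = k·r + ln C, so regress ln q on r.
Σr = 17.0000, Σ(r)² = 101.0000, Σln q = 8.3894, Σr·ln q = 42.4005.
Equations: 101.0000·k + 17.0000·ln C = 42.4005;  17.0000·k + 4·ln C = 8.3894.
Solving (det = 115.0000): k = 0.23462, ln C = 1.10020.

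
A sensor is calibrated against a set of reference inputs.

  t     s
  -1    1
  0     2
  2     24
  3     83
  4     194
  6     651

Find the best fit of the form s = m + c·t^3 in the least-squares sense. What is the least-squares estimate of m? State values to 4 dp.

m = 1.9496

Setting ∂/∂m … = 0 gives: 6·m + 314·c = 955;  314·m + 51546·c = 155464.
Eliminating c: 51546·(row 1) − 314·(row 2) gives 210680·m = 51546·955 − 314·155464 = 410734, so m = 8929/4580.
Then c = (155464 − 314·(8929/4580))/51546 = 13759/4580.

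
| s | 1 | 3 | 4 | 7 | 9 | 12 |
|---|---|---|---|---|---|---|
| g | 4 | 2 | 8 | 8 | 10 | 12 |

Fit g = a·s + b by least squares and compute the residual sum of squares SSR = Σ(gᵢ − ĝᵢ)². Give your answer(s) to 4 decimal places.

SSR = 14.2857

Entries of AᵀA: Σs·s = 300, Σs = 36, Σ1 = 6.
Right-hand side: Σs·g = 332, Σg = 44.
AᵀA·[a, b]ᵀ = Aᵀg becomes [[300, 36]; [36, 6]]·[a, b]ᵀ = [332, 44]ᵀ.
Δ = 300·6 − 36² = 504.
a = (332·6 − 36·44)/504 = 17/21; b = (300·44 − 36·332)/504 = 52/21.
Residuals: 5/7, -61/21, 16/7, -1/7, 5/21, -4/21; SSR = 100/7.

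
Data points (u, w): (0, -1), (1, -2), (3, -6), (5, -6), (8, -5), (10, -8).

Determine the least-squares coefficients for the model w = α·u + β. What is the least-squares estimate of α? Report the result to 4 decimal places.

α = -0.5677

Sums needed: Σu·u = 199, Σu = 27, Σ1 = 6.
And Σu·w = -170, Σw = -28.
Eliminating β: 6·(row 1) − 27·(row 2) gives 465·α = 6·(-170) − 27·(-28) = -264, so α = -88/155.
Then β = ((-28) − 27·(-88/155))/6 = -982/465.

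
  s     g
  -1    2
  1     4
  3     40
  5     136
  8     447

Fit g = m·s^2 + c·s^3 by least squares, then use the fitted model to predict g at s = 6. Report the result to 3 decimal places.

With design matrix X, XᵀX = [[4804, 36136]; [36136, 278500]] and Xᵀg = [32374, 246946]ᵀ.
Eliminating c: 278500·(row 1) − 36136·(row 2) gives 32103504·m = 278500·32374 − 36136·246946 = 92518344, so m = 1284977/445882.
Then c = (246946 − 36136·(1284977/445882))/278500 = 228635/445882.
At s = 6: ĝ = (1284977/445882)·(36) + (228635/445882)·(216) = 47822166/222941.

ĝ = 214.506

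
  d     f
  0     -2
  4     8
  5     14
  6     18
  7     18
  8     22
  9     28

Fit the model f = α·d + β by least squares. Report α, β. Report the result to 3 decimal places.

With design matrix A, AᵀA = [[271, 39]; [39, 7]] and Aᵀf = [764, 106]ᵀ.
Determinant 271·7 − 39² = 376.
α = (764·7 − 39·106)/376 = 607/188; β = (271·106 − 39·764)/376 = -535/188.

α = 3.229, β = -2.846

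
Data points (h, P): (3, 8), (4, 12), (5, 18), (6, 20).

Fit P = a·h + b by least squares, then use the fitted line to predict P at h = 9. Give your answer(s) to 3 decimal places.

P̂ = 33.400

The normal system XᵀX·[a, b]ᵀ = XᵀP is [[86, 18]; [18, 4]]·[a, b]ᵀ = [282, 58]ᵀ.
det = 86·4 − 18² = 20.
a = (282·4 − 18·58)/20 = 21/5; b = (86·58 − 18·282)/20 = -22/5.
At h = 9: P̂ = (21/5)·(9) + (-22/5)·(1) = 167/5.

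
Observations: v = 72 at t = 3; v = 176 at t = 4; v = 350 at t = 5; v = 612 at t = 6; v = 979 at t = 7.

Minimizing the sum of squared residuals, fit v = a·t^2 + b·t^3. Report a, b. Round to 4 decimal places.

The normal system AᵀA·[a, b]ᵀ = Aᵀv is [[4659, 28975]; [28975, 184755]]·[a, b]ᵀ = [82217, 524947]ᵀ.
Δ = 4659·184755 − 28975² = 21222920.
a = (82217·184755 − 28975·524947)/21222920 = -2033749/2122292; b = (4659·524947 − 28975·82217)/21222920 = 31745249/10611460.

a = -0.9583, b = 2.9916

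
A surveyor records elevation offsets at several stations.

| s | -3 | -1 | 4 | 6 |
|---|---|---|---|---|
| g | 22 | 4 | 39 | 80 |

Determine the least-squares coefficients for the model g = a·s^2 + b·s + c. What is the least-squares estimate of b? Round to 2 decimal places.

The normal equations are: 1634·a + 252·b + 62·c = 3706;  252·a + 62·b + 6·c = 566;  62·a + 6·b + 4·c = 145.
(Σs^2·s^2 = 1634, Σs^2·s = 252, Σs^2 = 62, Σs·s = 62, Σs = 6, Σ1 = 4, Σs^2·g = 3706, Σs·g = 566, Σg = 145.)
Solving the 3×3 system (Gaussian elimination) gives a = 59/28, b = 377/1484, c = 4761/1484.

b = 0.25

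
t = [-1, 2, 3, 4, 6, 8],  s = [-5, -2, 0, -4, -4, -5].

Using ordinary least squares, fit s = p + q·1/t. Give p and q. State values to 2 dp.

p = -3.46, q = 2.05

Sums needed: Σ1 = 6, Σ1/t = 3/8, Σ1/t·1/t = 845/576.
And Σs = -20, Σ1/t·s = 41/24.
Normal equations: [[6, 3/8]; [3/8, 845/576]]·[p, q]ᵀ = [-20, 41/24]ᵀ.
Determinant 6·(845/576) − (3/8)² = 1663/192.
p = ((-20)·(845/576) − (3/8)·(41/24))/(1663/192) = -17269/4989; q = (6·(41/24) − (3/8)·(-20))/(1663/192) = 3408/1663.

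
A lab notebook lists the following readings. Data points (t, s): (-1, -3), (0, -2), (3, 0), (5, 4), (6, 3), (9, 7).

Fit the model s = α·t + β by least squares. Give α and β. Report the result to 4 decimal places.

α = 0.9953, β = -2.1495

Forming XᵀX = [[152, 22]; [22, 6]] and Xᵀs = [104, 9]ᵀ gives XᵀX·[α, β]ᵀ = Xᵀs.
Determinant 152·6 − 22² = 428.
α = (104·6 − 22·9)/428 = 213/214; β = (152·9 − 22·104)/428 = -230/107.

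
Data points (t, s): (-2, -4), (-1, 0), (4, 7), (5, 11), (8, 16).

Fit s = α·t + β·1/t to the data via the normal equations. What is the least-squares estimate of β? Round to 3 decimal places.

β = -1.757

Sums needed: Σt·t = 110, Σt·1/t = 5, Σ1/t·1/t = 2189/1600.
Right-hand side: Σt·s = 219, Σ1/t·s = 159/20.
Normal equations: [[110, 5]; [5, 2189/1600]]·[α, β]ᵀ = [219, 159/20]ᵀ.
det = 110·(2189/1600) − 5² = 20079/160.
α = (219·(2189/1600) − 5·(159/20))/(20079/160) = 46199/22310; β = (110·(159/20) − 5·219)/(20079/160) = -3920/2231.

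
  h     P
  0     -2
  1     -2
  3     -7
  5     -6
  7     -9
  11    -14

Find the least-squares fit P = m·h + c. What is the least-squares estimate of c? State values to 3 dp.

Entries of XᵀX: Σh·h = 205, Σh = 27, Σ1 = 6.
Moment sums: Σh·P = -270, ΣP = -40.
Eliminating c: 6·(row 1) − 27·(row 2) gives 501·m = 6·(-270) − 27·(-40) = -540, so m = -180/167.
Then c = ((-40) − 27·(-180/167))/6 = -910/501.

c = -1.816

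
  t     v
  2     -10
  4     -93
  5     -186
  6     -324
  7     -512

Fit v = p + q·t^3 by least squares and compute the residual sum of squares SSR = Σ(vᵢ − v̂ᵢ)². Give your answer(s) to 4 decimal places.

SSR = 5.1335

The normal equations are: 5·p + 756·q = -1125;  756·p + 184090·q = -274882.
Determinant 5·184090 − 756² = 348914.
p = ((-1125)·184090 − 756·(-274882))/348914 = 354771/174457; q = (5·(-274882) − 756·(-1125))/348914 = -261955/174457.
Residuals: -3701/174457, 185848/174457, -59398/174457, -296559/174457, 173810/174457; SSR = 895570/174457.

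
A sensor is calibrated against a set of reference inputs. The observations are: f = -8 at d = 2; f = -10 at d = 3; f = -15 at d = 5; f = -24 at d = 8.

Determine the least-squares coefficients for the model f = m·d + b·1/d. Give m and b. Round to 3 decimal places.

m = -2.909, b = -4.074

AᵀA·[m, b]ᵀ = Aᵀf reads: 102·m + 4·b = -313;  4·m + (6001/14400)·b = -40/3.
Eliminating b: (6001/14400)·(row 1) − 4·(row 2) gives (63617/2400)·m = (6001/14400)·(-313) − 4·(-40/3) = -1110313/14400, so m = -1110313/381702.
Then b = ((-40/3) − 4·(-1110313/381702))/(6001/14400) = -259200/63617.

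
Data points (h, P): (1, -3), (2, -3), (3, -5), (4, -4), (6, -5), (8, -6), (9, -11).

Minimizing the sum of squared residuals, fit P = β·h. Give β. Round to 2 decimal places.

β = -1.03

From the data, Σh·h = 211.
And Σh·P = -217.
Normal equations: [[211]]·[β]ᵀ = [-217]ᵀ.
Hence β = -217 / 211 ≈ -1.02844.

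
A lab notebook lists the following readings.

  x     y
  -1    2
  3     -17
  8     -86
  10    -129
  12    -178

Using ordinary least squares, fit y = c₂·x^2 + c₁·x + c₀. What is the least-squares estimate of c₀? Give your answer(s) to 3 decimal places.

c₀ = 0.304

Normal-equation sums: Σx^2·x^2 = 34914, Σx^2·x = 3266, Σx^2 = 318, Σx·x = 318, Σx = 32, Σ1 = 5.
Moment sums: Σx^2·y = -44187, Σx·y = -4167, Σy = -408.
AᵀA·[c₂, c₁, c₀]ᵀ = Aᵀy becomes [[34914, 3266, 318]; [3266, 318, 32]; [318, 32, 5]]·[c₂, c₁, c₀]ᵀ = [-44187, -4167, -408]ᵀ.
Inverting the 3×3 Gram matrix, [c₂, c₁, c₀]ᵀ = [-187107/184936, -507351/184936, 28137/92468]ᵀ.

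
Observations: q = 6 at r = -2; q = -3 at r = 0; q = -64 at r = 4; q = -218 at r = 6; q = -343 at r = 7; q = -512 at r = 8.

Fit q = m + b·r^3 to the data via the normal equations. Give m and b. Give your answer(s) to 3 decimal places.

m = -1.938, b = -0.996

Setting ∂/∂m … = 0 gives: 6·m + 1127·b = -1134;  1127·m + 430609·b = -431025.
det = 6·430609 − 1127² = 1313525.
m = ((-1134)·430609 − 1127·(-431025))/1313525 = -2545431/1313525; b = (6·(-431025) − 1127·(-1134))/1313525 = -1308132/1313525.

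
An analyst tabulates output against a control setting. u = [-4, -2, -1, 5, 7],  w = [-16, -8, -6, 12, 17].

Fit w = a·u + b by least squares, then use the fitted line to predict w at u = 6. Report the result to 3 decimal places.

With design matrix X, XᵀX = [[95, 5]; [5, 5]] and Xᵀw = [265, -1]ᵀ.
det = 95·5 − 5² = 450.
a = (265·5 − 5·(-1))/450 = 133/45; b = (95·(-1) − 5·265)/450 = -142/45.
At u = 6: ŵ = (133/45)·(6) + (-142/45)·(1) = 656/45.

ŵ = 14.578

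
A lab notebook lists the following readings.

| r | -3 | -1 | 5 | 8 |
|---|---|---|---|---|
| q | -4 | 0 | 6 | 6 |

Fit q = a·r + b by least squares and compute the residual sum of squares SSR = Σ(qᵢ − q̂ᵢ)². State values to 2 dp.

Entries of AᵀA: Σr·r = 99, Σr = 9, Σ1 = 4.
And Σr·q = 90, Σq = 8.
So AᵀA·[a, b]ᵀ = Aᵀq: [[99, 9]; [9, 4]]·[a, b]ᵀ = [90, 8]ᵀ.
Δ = 99·4 − 9² = 315.
a = (90·4 − 9·8)/315 = 32/35; b = (99·8 − 9·90)/315 = -2/35.
Residuals: -6/5, 34/35, 52/35, -44/35; SSR = 216/35.

SSR = 6.17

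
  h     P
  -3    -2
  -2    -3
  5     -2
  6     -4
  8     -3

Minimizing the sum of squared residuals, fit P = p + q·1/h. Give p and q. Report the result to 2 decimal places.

p = -2.84, q = -0.55

Forming AᵀA = [[5, -41/120]; [-41/120, 6401/14400]] and AᵀP = [-14, 29/40]ᵀ gives AᵀA·[p, q]ᵀ = AᵀP.
Determinant 5·(6401/14400) − (-41/120)² = 2527/1200.
p = ((-14)·(6401/14400) − (-41/120)·(29/40))/(2527/1200) = -86047/30324; q = (5·(29/40) − (-41/120)·(-14))/(2527/1200) = -1390/2527.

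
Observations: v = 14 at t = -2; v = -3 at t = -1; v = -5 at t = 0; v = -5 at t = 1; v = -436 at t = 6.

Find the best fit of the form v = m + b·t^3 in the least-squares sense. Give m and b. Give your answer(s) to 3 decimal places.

The normal system MᵀM·[m, b]ᵀ = Mᵀv is [[5, 208]; [208, 46722]]·[m, b]ᵀ = [-435, -94290]ᵀ.
Determinant 5·46722 − 208² = 190346.
m = ((-435)·46722 − 208·(-94290))/190346 = -27375/7321; b = (5·(-94290) − 208·(-435))/190346 = -190485/95173.

m = -3.739, b = -2.001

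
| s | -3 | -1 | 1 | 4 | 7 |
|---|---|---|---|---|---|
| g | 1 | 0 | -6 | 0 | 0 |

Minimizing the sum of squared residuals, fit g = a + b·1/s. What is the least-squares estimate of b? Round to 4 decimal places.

Sums needed: Σ1 = 5, Σ1/s = 5/84, Σ1/s·1/s = 15481/7056.
Right-hand side: Σg = -5, Σ1/s·g = -19/3.
MᵀM·[a, b]ᵀ = Mᵀg becomes [[5, 5/84]; [5/84, 15481/7056]]·[a, b]ᵀ = [-5, -19/3]ᵀ.
Determinant 5·(15481/7056) − (5/84)² = 19345/1764.
a = ((-5)·(15481/7056) − (5/84)·(-19/3))/(19345/1764) = -14949/15476; b = (5·(-19/3) − (5/84)·(-5))/(19345/1764) = -11067/3869.

b = -2.8604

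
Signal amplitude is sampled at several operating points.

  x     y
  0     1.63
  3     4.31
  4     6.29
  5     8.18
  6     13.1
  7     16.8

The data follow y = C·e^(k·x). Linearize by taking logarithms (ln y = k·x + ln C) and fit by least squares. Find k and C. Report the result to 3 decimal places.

k = 0.338, C = 1.605

With ln yᵢ as the transformed response and xᵢ as the regressor:
Σx = 25.0000, Σ(x)² = 135.0000, Σln y = 11.2842, Σx·ln y = 57.4324.
Normal system: [[135.0000, 25.0000]; [25.0000, 6]]·[k, ln C]ᵀ = [57.4324, 11.2842]ᵀ.
Slope k = (n·Σx·ln y − Σx·Σln y)/(n·Σ(x)² − (Σx)²) = (6·57.4324 − 25.0000·11.2842)/185.0000 = 0.33779; ln C = (Σln y − k·Σx)/n = 0.47325, so C = exp(0.47325) = 1.60520.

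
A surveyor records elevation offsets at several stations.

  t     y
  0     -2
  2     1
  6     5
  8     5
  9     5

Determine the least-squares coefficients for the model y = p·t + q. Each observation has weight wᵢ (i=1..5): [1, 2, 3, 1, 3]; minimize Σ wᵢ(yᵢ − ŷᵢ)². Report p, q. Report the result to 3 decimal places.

Normal-equation sums: Σwᵢ·t·t = 423, Σwᵢ·t = 57, Σwᵢ·1 = 10.
For AᵀWy: Σwᵢ·t·y = 269, Σwᵢ·y = 35.
Normal equations: [[423, 57]; [57, 10]]·[p, q]ᵀ = [269, 35]ᵀ.
Eliminating q: 10·(row 1) − 57·(row 2) gives 981·p = 10·269 − 57·35 = 695, so p = 695/981.
Then q = (35 − 57·(695/981))/10 = -176/327.

p = 0.708, q = -0.538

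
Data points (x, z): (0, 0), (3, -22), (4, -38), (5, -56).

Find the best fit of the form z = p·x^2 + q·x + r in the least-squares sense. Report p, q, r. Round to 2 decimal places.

Compute the Gram sums: Σx^2·x^2 = 962, Σx^2·x = 216, Σx^2 = 50, Σx·x = 50, Σx = 12, Σ1 = 4.
And Σx^2·z = -2206, Σx·z = -498, Σz = -116.
MᵀM·[p, q, r]ᵀ = Mᵀz becomes [[962, 216, 50]; [216, 50, 12]; [50, 12, 4]]·[p, q, r]ᵀ = [-2206, -498, -116]ᵀ.
Inverting the 3×3 Gram matrix, [p, q, r]ᵀ = [-342/181, -327/181, 7/181]ᵀ.

p = -1.89, q = -1.81, r = 0.04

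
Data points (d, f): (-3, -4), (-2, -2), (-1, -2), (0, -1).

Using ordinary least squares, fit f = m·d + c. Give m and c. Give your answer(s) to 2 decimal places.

m = 0.90, c = -0.90

Sums needed: Σd·d = 14, Σd = -6, Σ1 = 4.
And Σd·f = 18, Σf = -9.
So XᵀX·[m, c]ᵀ = Xᵀf: [[14, -6]; [-6, 4]]·[m, c]ᵀ = [18, -9]ᵀ.
Eliminating c: 4·(row 1) − (-6)·(row 2) gives 20·m = 4·18 − (-6)·(-9) = 18, so m = 9/10.
Then c = ((-9) − (-6)·(9/10))/4 = -9/10.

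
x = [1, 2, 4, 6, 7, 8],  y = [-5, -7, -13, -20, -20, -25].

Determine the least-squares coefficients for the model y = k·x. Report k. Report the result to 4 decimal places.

Setting ∂/∂k … = 0 gives: 170·k = -531.
(Σx·x = 170, Σx·y = -531.)
k = (-531)/170 = -3.12353.

k = -3.1235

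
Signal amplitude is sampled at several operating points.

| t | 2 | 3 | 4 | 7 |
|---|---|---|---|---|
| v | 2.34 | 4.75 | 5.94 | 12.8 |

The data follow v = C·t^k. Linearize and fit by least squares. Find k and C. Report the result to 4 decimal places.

With ln vᵢ as the transformed response and ln tᵢ as the regressor:
Sums: Σln t = 5.1240, Σ(ln t)² = 7.3958, Σln v = 6.7394, Σln t·ln v = 9.7320.
Normal system: [[7.3958, 5.1240]; [5.1240, 4]]·[k, ln C]ᵀ = [9.7320, 6.7394]ᵀ.
Δ = 7.3958·4 − (5.1240)² = 3.3281; k = (9.7320·4 − 5.1240·6.7394)/3.3281 = 1.32071, ln C = (7.3958·6.7394 − 5.1240·9.7320)/3.3281 = -0.00695, so C = exp(-0.00695) = 0.99307.

k = 1.3207, C = 0.9931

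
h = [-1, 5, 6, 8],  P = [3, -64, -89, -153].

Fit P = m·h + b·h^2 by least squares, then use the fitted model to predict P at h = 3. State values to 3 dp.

MᵀM·[m, b]ᵀ = MᵀP reads: 126·m + 852·b = -2081;  852·m + 6018·b = -14593.
(Σh·h = 126, Σh·h^2 = 852, Σh^2·h^2 = 6018, Σh·P = -2081, Σh^2·P = -14593.)
Determinant 126·6018 − 852² = 32364.
m = ((-2081)·6018 − 852·(-14593))/32364 = -15037/5394; b = (126·(-14593) − 852·(-2081))/32364 = -10951/5394.
At h = 3: P̂ = (-15037/5394)·(3) + (-10951/5394)·(9) = -23945/899.

P̂ = -26.635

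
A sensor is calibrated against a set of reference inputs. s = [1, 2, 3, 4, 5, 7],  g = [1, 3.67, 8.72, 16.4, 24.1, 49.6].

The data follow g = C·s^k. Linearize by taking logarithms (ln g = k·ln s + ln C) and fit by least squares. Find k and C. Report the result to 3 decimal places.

k = 2.015, C = 0.964

Let Y = ln g. Fitting Y = k·ln s + ln C by least squares:
AᵀA = [[9.9861, 6.7334]; [6.7334, 6]], rhs = [19.8766, 13.3493]ᵀ  (here Σln s = 6.7334, Σ(ln s)² = 9.9861, Σln g = 13.3493, Σln s·ln g = 19.8766).
Slope k = (n·Σln s·ln g − Σln s·Σln g)/(n·Σ(ln s)² − (Σln s)²) = (6·19.8766 − 6.7334·13.3493)/14.5777 = 2.01497; ln C = (Σln g − k·Σln s)/n = -0.03639, so C = exp(-0.03639) = 0.96427.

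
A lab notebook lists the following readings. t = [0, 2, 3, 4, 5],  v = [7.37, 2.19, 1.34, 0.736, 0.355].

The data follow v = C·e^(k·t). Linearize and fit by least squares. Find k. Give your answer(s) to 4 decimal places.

k = -0.5951

Let Y = ln v. Fitting Y = k·t + ln C by least squares:
Sums: Σt = 14.0000, Σ(t)² = 54.0000, Σln v = 1.7318, Σt·ln v = -3.9585.
Normal system: [[54.0000, 14.0000]; [14.0000, 5]]·[k, ln C]ᵀ = [-3.9585, 1.7318]ᵀ.
Δ = 54.0000·5 − (14.0000)² = 74.0000; k = (-3.9585·5 − 14.0000·1.7318)/74.0000 = -0.59511, ln C = (54.0000·1.7318 − 14.0000·-3.9585)/74.0000 = 2.01267.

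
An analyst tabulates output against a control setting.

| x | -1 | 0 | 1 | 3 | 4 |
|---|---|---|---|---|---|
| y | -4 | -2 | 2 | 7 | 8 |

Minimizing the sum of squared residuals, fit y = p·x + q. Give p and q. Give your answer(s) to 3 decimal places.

AᵀA·[p, q]ᵀ = Aᵀy reads: 27·p + 7·q = 59;  7·p + 5·q = 11.
(Σx·x = 27, Σx = 7, Σ1 = 5, Σx·y = 59, Σy = 11.)
Eliminating q: 5·(row 1) − 7·(row 2) gives 86·p = 5·59 − 7·11 = 218, so p = 109/43.
Then q = (11 − 7·(109/43))/5 = -58/43.

p = 2.535, q = -1.349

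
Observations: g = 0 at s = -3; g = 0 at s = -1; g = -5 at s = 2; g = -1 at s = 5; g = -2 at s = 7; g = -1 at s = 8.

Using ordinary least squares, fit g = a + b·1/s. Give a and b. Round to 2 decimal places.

a = -1.66, b = -2.59

Compute the Gram sums: Σ1 = 6, Σ1/s = -307/840, Σ1/s·1/s = 1014049/705600.
Right-hand side: Σg = -9, Σ1/s·g = -871/280.
Normal equations: [[6, -307/840]; [-307/840, 1014049/705600]]·[a, b]ᵀ = [-9, -871/280]ᵀ.
Δ = 6·(1014049/705600) − (-307/840)² = 1198009/141120.
a = ((-9)·(1014049/705600) − (-307/840)·(-871/280))/(1198009/141120) = -9928632/5990045; b = (6·(-871/280) − (-307/840)·(-9))/(1198009/141120) = -3098088/1198009.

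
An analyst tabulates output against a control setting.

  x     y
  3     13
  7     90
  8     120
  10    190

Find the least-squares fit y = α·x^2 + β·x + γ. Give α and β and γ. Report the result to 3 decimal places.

Compute the Gram sums: Σx^2·x^2 = 16578, Σx^2·x = 1882, Σx^2 = 222, Σx·x = 222, Σx = 28, Σ1 = 4.
Right-hand side: Σx^2·y = 31207, Σx·y = 3529, Σy = 413.
MᵀM·[α, β, γ]ᵀ = Mᵀy becomes [[16578, 1882, 222]; [1882, 222, 28]; [222, 28, 4]]·[α, β, γ]ᵀ = [31207, 3529, 413]ᵀ.
Inverting the 3×3 Gram matrix, [α, β, γ]ᵀ = [6159/3098, -839/1549, -5105/1549]ᵀ.

α = 1.988, β = -0.542, γ = -3.296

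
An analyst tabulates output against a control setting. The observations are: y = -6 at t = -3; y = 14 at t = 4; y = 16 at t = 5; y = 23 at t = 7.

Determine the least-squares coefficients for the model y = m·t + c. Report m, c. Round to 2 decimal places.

Entries of AᵀA: Σt·t = 99, Σt = 13, Σ1 = 4.
And Σt·y = 315, Σy = 47.
Determinant 99·4 − 13² = 227.
m = (315·4 − 13·47)/227 = 649/227; c = (99·47 − 13·315)/227 = 558/227.

m = 2.86, c = 2.46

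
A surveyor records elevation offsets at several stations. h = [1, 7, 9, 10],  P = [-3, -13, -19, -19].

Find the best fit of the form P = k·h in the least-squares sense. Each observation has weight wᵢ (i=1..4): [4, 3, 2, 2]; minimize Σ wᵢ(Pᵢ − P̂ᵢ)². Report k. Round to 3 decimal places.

The normal system XᵀWX·[k]ᵀ = XᵀWP is [[513]]·[k]ᵀ = [-1007]ᵀ.
Hence k = -1007 / 513 ≈ -1.96296.

k = -1.963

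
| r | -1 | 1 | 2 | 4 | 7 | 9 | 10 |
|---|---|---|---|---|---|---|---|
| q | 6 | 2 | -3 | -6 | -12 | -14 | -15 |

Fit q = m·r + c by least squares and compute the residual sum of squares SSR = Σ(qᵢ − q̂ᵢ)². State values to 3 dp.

The normal equations are: 252·m + 32·c = -394;  32·m + 7·c = -42.
Determinant 252·7 − 32² = 740.
m = ((-394)·7 − 32·(-42))/740 = -707/370; c = (252·(-42) − 32·(-394))/740 = 506/185.
Residuals: 501/370, 87/74, -354/185, -202/185, -503/370, 171/370, 254/185; SSR = 2223/185.

SSR = 12.016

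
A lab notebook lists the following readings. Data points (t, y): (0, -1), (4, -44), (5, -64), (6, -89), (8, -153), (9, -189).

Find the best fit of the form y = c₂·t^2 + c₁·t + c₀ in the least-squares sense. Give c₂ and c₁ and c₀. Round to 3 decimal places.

Forming XᵀX = [[12834, 1646, 222]; [1646, 222, 32]; [222, 32, 6]] and Xᵀy = [-30609, -3955, -540]ᵀ gives XᵀX·[c₂, c₁, c₀]ᵀ = Xᵀy.
Inverting the 3×3 Gram matrix, [c₂, c₁, c₀]ᵀ = [-159/77, -33/14, -79/77]ᵀ.

c₂ = -2.065, c₁ = -2.357, c₀ = -1.026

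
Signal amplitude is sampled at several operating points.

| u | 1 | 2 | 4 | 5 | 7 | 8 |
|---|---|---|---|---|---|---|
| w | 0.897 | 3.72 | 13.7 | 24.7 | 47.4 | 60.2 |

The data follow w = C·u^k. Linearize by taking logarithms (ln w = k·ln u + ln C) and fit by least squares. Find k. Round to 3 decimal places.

Linearized form: ln w = k·ln u + ln C. From the 6 transformed points,
XᵀX = [[13.1032, 7.7142]; [7.7142, 6]], rhs = [25.7296, 14.9855]ᵀ  (here Σln u = 7.7142, Σ(ln u)² = 13.1032, Σln w = 14.9855, Σln u·ln w = 25.7296).
Slope k = (n·Σln u·ln w − Σln u·Σln w)/(n·Σ(ln u)² − (Σln u)²) = (6·25.7296 − 7.7142·14.9855)/19.1098 = 2.02912; ln C = (Σln w − k·Σln u)/n = -0.11126.

k = 2.029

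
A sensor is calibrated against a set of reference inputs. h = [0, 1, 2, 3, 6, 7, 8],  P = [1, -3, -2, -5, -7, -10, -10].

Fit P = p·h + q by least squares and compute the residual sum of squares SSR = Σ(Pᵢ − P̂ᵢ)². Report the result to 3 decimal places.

SSR = 6.922

Normal-equation sums: Σh·h = 163, Σh = 27, Σ1 = 7.
For AᵀP: Σh·P = -214, ΣP = -36.
Δ = 163·7 − 27² = 412.
p = ((-214)·7 − 27·(-36))/412 = -263/206; q = (163·(-36) − 27·(-214))/412 = -45/206.
Residuals: 251/206, -155/103, 159/206, -98/103, 181/206, -87/103, 89/206; SSR = 713/103.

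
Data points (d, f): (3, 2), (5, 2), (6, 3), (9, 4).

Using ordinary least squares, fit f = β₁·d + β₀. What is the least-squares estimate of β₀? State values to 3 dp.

With design matrix X, XᵀX = [[151, 23]; [23, 4]] and Xᵀf = [70, 11]ᵀ.
Δ = 151·4 − 23² = 75.
β₁ = (70·4 − 23·11)/75 = 9/25; β₀ = (151·11 − 23·70)/75 = 17/25.

β₀ = 0.680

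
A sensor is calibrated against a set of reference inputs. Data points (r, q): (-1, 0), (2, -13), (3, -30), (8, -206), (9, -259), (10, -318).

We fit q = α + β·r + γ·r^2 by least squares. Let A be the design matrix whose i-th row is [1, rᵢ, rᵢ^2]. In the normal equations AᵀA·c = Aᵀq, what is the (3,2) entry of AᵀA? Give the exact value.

2275

Row 3 ↔ basis r^2, column 2 ↔ basis r, so (AᵀA)_{3,2} = Σᵢ (r^2)·(r) = (1)·(-1) + (4)·(2) + (9)·(3) + (64)·(8) + (81)·(9) + (100)·(10) = 2275.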